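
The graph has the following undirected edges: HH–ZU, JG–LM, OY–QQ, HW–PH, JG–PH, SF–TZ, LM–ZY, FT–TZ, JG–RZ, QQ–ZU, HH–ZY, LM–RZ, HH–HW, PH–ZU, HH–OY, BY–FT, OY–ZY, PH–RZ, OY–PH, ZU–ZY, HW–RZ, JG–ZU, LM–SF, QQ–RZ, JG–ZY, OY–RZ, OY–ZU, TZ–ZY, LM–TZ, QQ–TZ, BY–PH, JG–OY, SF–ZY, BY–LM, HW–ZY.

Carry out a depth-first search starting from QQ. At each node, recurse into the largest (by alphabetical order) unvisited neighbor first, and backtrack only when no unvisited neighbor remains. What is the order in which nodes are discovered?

QQ -> ZU -> ZY -> TZ -> SF -> LM -> RZ -> PH -> OY -> JG -> HH -> HW -> BY -> FT

Visit QQ
QQ → ZU
ZU → ZY
ZY → TZ
TZ → SF
SF → LM
LM → RZ
RZ → PH
PH → OY
OY → JG
OY → HH
HH → HW
PH → BY
BY → FT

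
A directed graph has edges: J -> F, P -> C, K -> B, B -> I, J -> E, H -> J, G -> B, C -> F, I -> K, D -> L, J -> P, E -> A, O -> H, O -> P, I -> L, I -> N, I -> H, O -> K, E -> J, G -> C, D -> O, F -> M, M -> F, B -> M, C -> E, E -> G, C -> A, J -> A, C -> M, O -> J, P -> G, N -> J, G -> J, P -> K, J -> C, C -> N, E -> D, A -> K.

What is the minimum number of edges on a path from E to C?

2

Level 0: E
Level 1: A, D, G, J
Level 2: B, C, F, K, L, O, P
Level 3: H, I, M, N
C first appears at level 2.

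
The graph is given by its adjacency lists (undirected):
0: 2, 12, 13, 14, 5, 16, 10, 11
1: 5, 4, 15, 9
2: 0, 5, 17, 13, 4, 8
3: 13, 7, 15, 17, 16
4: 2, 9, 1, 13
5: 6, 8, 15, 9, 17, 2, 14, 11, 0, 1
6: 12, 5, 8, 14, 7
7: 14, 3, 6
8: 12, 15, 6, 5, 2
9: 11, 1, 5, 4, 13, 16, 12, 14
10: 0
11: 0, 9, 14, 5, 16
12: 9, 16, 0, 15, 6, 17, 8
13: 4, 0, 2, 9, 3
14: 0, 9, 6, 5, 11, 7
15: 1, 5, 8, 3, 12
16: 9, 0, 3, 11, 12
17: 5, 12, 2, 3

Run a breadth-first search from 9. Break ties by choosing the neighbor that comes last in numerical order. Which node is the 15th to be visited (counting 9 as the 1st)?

Visit 9; enqueue 16, 14, 13, 12, 11, 5, 4, 1 → queue [16, 14, 13, 12, 11, 5, 4, 1]
Visit 16; enqueue 3, 0 → queue [14, 13, 12, 11, 5, 4, 1, 3, 0]
Visit 14; enqueue 7, 6 → queue [13, 12, 11, 5, 4, 1, 3, 0, 7, 6]
Visit 13; enqueue 2 → queue [12, 11, 5, 4, 1, 3, 0, 7, 6, 2]
Visit 12; enqueue 17, 15, 8 → queue [11, 5, 4, 1, 3, 0, 7, 6, 2, 17, 15, 8]
Visit 11 → queue [5, 4, 1, 3, 0, 7, 6, 2, 17, 15, 8]
Visit 5 → queue [4, 1, 3, 0, 7, 6, 2, 17, 15, 8]
Visit 4 → queue [1, 3, 0, 7, 6, 2, 17, 15, 8]
Visit 1 → queue [3, 0, 7, 6, 2, 17, 15, 8]
Visit 3 → queue [0, 7, 6, 2, 17, 15, 8]
Visit 0; enqueue 10 → queue [7, 6, 2, 17, 15, 8, 10]
Visit 7 → queue [6, 2, 17, 15, 8, 10]
Visit 6 → queue [2, 17, 15, 8, 10]
Visit 2 → queue [17, 15, 8, 10]
Visit 17 → queue [15, 8, 10]
Visit 15 → queue [8, 10]
Visit 8 → queue [10]
Visit 10 → queue []

Visit order: 9, 16, 14, 13, 12, 11, 5, 4, 1, 3, 0, 7, 6, 2, 17, 15, 8, 10

17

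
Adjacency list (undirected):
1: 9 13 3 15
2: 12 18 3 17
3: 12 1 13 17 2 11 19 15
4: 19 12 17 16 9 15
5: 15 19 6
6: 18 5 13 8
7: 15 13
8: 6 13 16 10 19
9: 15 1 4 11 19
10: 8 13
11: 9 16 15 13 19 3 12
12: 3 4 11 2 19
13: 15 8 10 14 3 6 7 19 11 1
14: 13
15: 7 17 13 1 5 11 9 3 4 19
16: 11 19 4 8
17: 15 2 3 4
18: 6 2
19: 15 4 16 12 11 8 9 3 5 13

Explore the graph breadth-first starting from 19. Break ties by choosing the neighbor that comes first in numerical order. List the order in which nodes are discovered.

Visit 19; enqueue 3, 4, 5, 8, 9, 11, 12, 13, 15, 16 → queue [3, 4, 5, 8, 9, 11, 12, 13, 15, 16]
Visit 3; enqueue 1, 2, 17 → queue [4, 5, 8, 9, 11, 12, 13, 15, 16, 1, 2, 17]
Visit 4 → queue [5, 8, 9, 11, 12, 13, 15, 16, 1, 2, 17]
Visit 5; enqueue 6 → queue [8, 9, 11, 12, 13, 15, 16, 1, 2, 17, 6]
Visit 8; enqueue 10 → queue [9, 11, 12, 13, 15, 16, 1, 2, 17, 6, 10]
Visit 9 → queue [11, 12, 13, 15, 16, 1, 2, 17, 6, 10]
Visit 11 → queue [12, 13, 15, 16, 1, 2, 17, 6, 10]
Visit 12 → queue [13, 15, 16, 1, 2, 17, 6, 10]
Visit 13; enqueue 7, 14 → queue [15, 16, 1, 2, 17, 6, 10, 7, 14]
Visit 15 → queue [16, 1, 2, 17, 6, 10, 7, 14]
Visit 16 → queue [1, 2, 17, 6, 10, 7, 14]
Visit 1 → queue [2, 17, 6, 10, 7, 14]
Visit 2; enqueue 18 → queue [17, 6, 10, 7, 14, 18]
Visit 17 → queue [6, 10, 7, 14, 18]
Visit 6 → queue [10, 7, 14, 18]
Visit 10 → queue [7, 14, 18]
Visit 7 → queue [14, 18]
Visit 14 → queue [18]
Visit 18 → queue []

19 -> 3 -> 4 -> 5 -> 8 -> 9 -> 11 -> 12 -> 13 -> 15 -> 16 -> 1 -> 2 -> 17 -> 6 -> 10 -> 7 -> 14 -> 18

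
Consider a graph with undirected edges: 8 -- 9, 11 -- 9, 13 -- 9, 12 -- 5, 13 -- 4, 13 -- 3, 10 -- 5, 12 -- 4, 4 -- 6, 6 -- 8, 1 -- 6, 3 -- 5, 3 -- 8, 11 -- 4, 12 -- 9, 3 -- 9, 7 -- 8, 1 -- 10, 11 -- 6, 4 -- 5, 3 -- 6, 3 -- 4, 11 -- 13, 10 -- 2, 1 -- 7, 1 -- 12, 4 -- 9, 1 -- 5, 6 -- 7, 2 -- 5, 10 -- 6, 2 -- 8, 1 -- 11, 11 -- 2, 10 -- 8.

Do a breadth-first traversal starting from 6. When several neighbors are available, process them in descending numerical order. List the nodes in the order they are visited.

Visit 6; enqueue 11, 10, 8, 7, 4, 3, 1 → queue [11, 10, 8, 7, 4, 3, 1]
Visit 11; enqueue 13, 9, 2 → queue [10, 8, 7, 4, 3, 1, 13, 9, 2]
Visit 10; enqueue 5 → queue [8, 7, 4, 3, 1, 13, 9, 2, 5]
Visit 8 → queue [7, 4, 3, 1, 13, 9, 2, 5]
Visit 7 → queue [4, 3, 1, 13, 9, 2, 5]
Visit 4; enqueue 12 → queue [3, 1, 13, 9, 2, 5, 12]
Visit 3 → queue [1, 13, 9, 2, 5, 12]
Visit 1 → queue [13, 9, 2, 5, 12]
Visit 13 → queue [9, 2, 5, 12]
Visit 9 → queue [2, 5, 12]
Visit 2 → queue [5, 12]
Visit 5 → queue [12]
Visit 12 → queue []

6, 11, 10, 8, 7, 4, 3, 1, 13, 9, 2, 5, 12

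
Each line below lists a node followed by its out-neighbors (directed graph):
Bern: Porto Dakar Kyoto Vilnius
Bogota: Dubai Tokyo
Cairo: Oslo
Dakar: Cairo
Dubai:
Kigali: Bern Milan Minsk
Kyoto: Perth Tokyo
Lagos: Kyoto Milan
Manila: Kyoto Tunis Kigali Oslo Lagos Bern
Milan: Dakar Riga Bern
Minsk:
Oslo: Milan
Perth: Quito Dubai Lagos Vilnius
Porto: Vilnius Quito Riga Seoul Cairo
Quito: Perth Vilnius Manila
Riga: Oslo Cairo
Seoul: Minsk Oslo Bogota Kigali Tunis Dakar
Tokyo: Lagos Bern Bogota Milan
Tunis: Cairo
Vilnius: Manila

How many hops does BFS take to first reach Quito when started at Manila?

3

Level 0: Manila
Level 1: Bern, Kigali, Kyoto, Lagos, Oslo, Tunis
Level 2: Cairo, Dakar, Milan, Minsk, Perth, Porto, Tokyo, Vilnius
Level 3: Bogota, Dubai, Quito, Riga, Seoul
Quito first appears at level 3.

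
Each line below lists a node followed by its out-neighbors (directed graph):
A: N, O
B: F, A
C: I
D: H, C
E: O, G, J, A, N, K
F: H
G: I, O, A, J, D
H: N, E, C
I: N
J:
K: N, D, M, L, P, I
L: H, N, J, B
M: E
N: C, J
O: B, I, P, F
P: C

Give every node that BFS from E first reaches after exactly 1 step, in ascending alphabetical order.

Level 0: E
Level 1: A, G, J, K, N, O
Level 2: B, C, D, F, I, L, M, P
Level 3: H

A, G, J, K, N, O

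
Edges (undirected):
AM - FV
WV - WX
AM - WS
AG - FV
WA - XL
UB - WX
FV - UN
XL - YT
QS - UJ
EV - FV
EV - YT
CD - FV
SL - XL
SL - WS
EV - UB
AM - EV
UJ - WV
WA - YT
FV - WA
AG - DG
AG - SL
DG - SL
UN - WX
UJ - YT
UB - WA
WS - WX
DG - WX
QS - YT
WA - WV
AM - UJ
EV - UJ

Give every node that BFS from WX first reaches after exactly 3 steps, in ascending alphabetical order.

Level 0: WX
Level 1: DG, UB, UN, WS, WV
Level 2: AG, AM, EV, FV, SL, UJ, WA
Level 3: CD, QS, XL, YT

CD, QS, XL, YT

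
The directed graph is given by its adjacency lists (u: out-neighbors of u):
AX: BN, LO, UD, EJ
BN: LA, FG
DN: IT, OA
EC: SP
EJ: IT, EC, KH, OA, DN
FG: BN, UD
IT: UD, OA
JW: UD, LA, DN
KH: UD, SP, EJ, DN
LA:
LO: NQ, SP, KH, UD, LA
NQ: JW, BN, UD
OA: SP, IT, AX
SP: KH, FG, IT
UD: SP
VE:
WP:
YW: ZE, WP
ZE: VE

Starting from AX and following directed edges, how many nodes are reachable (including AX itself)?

15

BFS from AX visits: AX, BN, LO, UD, EJ, LA, FG, NQ, SP, KH, IT, EC, OA, DN, JW
Reachable nodes: 15 of 19 total.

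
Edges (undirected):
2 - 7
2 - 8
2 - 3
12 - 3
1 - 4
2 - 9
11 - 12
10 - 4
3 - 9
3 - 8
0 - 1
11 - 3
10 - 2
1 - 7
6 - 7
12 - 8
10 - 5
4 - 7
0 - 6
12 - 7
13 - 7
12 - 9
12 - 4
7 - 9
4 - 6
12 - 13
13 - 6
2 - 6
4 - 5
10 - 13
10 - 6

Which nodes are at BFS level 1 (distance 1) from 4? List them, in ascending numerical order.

Level 0: 4
Level 1: 1, 5, 6, 7, 10, 12
Level 2: 0, 2, 3, 8, 9, 11, 13

1, 5, 6, 7, 10, 12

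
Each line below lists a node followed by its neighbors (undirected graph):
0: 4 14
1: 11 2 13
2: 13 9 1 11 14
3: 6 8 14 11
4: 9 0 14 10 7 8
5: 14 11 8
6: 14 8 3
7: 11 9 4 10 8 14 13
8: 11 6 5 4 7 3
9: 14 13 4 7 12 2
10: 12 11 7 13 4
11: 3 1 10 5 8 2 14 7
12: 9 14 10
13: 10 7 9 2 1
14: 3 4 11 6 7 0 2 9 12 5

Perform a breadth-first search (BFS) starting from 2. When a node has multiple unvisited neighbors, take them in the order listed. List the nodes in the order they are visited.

2, 13, 9, 1, 11, 14, 10, 7, 4, 12, 3, 5, 8, 6, 0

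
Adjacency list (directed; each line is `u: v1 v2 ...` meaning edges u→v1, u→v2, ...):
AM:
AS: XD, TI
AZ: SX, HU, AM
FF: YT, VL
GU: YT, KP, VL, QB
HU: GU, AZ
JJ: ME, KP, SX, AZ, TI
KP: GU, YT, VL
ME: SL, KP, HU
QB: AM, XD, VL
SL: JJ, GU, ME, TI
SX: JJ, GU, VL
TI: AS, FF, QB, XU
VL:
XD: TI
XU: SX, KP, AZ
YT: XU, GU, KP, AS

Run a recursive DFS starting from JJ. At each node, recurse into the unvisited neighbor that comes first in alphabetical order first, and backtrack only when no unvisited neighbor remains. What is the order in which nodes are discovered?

JJ, AZ, AM, HU, GU, KP, VL, YT, AS, TI, FF, QB, XD, XU, SX, ME, SL

Visit JJ
JJ → AZ
AZ → AM
AZ → HU
HU → GU
GU → KP
KP → VL
KP → YT
YT → AS
AS → TI
TI → FF
TI → QB
QB → XD
TI → XU
XU → SX
JJ → ME
ME → SL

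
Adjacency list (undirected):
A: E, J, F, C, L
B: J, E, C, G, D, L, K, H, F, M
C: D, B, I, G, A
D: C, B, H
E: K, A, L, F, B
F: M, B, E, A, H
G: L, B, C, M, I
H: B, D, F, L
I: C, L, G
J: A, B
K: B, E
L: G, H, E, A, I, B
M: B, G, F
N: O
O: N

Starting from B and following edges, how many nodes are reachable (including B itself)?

13

BFS from B visits: B, J, E, C, G, D, L, K, H, F, M, A, I
Reachable nodes: 13 of 15 total.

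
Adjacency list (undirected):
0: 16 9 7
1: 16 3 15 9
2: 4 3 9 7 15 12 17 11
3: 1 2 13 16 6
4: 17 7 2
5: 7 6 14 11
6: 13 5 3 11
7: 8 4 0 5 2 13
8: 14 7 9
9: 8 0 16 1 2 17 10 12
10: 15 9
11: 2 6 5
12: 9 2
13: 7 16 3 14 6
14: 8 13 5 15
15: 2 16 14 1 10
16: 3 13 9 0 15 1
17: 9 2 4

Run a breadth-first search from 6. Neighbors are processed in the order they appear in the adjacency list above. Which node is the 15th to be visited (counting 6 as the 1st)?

Visit 6; enqueue 13, 5, 3, 11 → queue [13, 5, 3, 11]
Visit 13; enqueue 7, 16, 14 → queue [5, 3, 11, 7, 16, 14]
Visit 5 → queue [3, 11, 7, 16, 14]
Visit 3; enqueue 1, 2 → queue [11, 7, 16, 14, 1, 2]
Visit 11 → queue [7, 16, 14, 1, 2]
Visit 7; enqueue 8, 4, 0 → queue [16, 14, 1, 2, 8, 4, 0]
Visit 16; enqueue 9, 15 → queue [14, 1, 2, 8, 4, 0, 9, 15]
Visit 14 → queue [1, 2, 8, 4, 0, 9, 15]
Visit 1 → queue [2, 8, 4, 0, 9, 15]
Visit 2; enqueue 12, 17 → queue [8, 4, 0, 9, 15, 12, 17]
Visit 8 → queue [4, 0, 9, 15, 12, 17]
Visit 4 → queue [0, 9, 15, 12, 17]
Visit 0 → queue [9, 15, 12, 17]
Visit 9; enqueue 10 → queue [15, 12, 17, 10]
Visit 15 → queue [12, 17, 10]
Visit 12 → queue [17, 10]
Visit 17 → queue [10]
Visit 10 → queue []

Visit order: 6, 13, 5, 3, 11, 7, 16, 14, 1, 2, 8, 4, 0, 9, 15, 12, 17, 10

15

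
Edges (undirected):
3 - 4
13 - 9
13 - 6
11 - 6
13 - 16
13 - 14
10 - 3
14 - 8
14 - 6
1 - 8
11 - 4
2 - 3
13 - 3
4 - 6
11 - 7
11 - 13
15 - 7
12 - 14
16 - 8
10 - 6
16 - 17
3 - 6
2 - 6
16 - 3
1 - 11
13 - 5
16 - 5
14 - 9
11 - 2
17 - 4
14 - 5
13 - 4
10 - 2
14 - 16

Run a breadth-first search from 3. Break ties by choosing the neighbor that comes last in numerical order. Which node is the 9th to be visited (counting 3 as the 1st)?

Visit 3; enqueue 16, 13, 10, 6, 4, 2 → queue [16, 13, 10, 6, 4, 2]
Visit 16; enqueue 17, 14, 8, 5 → queue [13, 10, 6, 4, 2, 17, 14, 8, 5]
Visit 13; enqueue 11, 9 → queue [10, 6, 4, 2, 17, 14, 8, 5, 11, 9]
Visit 10 → queue [6, 4, 2, 17, 14, 8, 5, 11, 9]
Visit 6 → queue [4, 2, 17, 14, 8, 5, 11, 9]
Visit 4 → queue [2, 17, 14, 8, 5, 11, 9]
Visit 2 → queue [17, 14, 8, 5, 11, 9]
Visit 17 → queue [14, 8, 5, 11, 9]
Visit 14; enqueue 12 → queue [8, 5, 11, 9, 12]
Visit 8; enqueue 1 → queue [5, 11, 9, 12, 1]
Visit 5 → queue [11, 9, 12, 1]
Visit 11; enqueue 7 → queue [9, 12, 1, 7]
Visit 9 → queue [12, 1, 7]
Visit 12 → queue [1, 7]
Visit 1 → queue [7]
Visit 7; enqueue 15 → queue [15]
Visit 15 → queue []

Visit order: 3, 16, 13, 10, 6, 4, 2, 17, 14, 8, 5, 11, 9, 12, 1, 7, 15

14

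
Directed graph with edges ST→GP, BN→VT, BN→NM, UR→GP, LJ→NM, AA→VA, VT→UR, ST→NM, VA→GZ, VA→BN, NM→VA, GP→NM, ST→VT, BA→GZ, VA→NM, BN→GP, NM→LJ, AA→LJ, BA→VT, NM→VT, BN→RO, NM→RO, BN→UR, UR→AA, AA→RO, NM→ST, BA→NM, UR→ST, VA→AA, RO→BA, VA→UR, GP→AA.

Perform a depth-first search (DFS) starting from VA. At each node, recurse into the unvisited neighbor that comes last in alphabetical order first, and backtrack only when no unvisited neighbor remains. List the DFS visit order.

Visit VA
VA → UR
UR → ST
ST → VT
ST → NM
NM → RO
RO → BA
BA → GZ
NM → LJ
ST → GP
GP → AA
VA → BN

VA, UR, ST, VT, NM, RO, BA, GZ, LJ, GP, AA, BN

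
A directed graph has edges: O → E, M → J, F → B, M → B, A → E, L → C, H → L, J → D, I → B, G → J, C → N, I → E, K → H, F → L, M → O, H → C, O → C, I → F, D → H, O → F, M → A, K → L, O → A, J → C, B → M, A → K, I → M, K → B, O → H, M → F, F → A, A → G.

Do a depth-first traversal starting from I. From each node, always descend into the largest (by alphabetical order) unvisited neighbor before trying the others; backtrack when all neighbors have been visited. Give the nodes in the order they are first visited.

I -> M -> O -> H -> L -> C -> N -> F -> B -> A -> K -> G -> J -> D -> E

Visit I
I → M
M → O
O → H
H → L
L → C
C → N
O → F
F → B
F → A
A → K
A → G
G → J
J → D
A → E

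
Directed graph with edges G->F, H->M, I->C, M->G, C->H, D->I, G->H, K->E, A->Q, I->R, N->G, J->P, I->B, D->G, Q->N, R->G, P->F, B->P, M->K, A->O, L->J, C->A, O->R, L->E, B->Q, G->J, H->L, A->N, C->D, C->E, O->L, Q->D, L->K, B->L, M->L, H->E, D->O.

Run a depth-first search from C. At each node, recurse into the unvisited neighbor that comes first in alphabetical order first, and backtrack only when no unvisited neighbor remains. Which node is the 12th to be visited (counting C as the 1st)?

Visit C
C → A
A → N
N → G
G → F
G → H
H → E
H → L
L → J
J → P
L → K
H → M
A → O
O → R
A → Q
Q → D
D → I
I → B

Visit order: C, A, N, G, F, H, E, L, J, P, K, M, O, R, Q, D, I, B

M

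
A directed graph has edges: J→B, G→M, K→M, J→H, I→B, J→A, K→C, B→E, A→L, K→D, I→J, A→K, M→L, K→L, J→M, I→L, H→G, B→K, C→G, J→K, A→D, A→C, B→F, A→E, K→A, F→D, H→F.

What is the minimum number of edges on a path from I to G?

3

Level 0: I
Level 1: B, J, L
Level 2: A, E, F, H, K, M
Level 3: C, D, G
G first appears at level 3.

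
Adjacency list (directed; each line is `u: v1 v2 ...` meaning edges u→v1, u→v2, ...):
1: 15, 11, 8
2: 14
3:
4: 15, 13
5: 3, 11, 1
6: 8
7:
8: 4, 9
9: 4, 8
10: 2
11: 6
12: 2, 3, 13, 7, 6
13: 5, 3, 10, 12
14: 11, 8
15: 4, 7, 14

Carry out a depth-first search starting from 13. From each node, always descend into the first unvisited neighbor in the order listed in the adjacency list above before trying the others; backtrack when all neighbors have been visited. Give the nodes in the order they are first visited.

Visit 13
13 → 5
5 → 3
5 → 11
11 → 6
6 → 8
8 → 4
4 → 15
15 → 7
15 → 14
8 → 9
5 → 1
13 → 10
10 → 2
13 → 12

13 → 5 → 3 → 11 → 6 → 8 → 4 → 15 → 7 → 14 → 9 → 1 → 10 → 2 → 12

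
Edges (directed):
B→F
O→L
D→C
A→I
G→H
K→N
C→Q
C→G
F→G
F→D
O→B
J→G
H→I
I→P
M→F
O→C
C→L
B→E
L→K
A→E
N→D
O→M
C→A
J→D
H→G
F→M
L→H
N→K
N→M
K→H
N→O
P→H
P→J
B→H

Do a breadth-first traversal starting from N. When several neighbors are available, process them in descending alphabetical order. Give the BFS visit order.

Visit N; enqueue O, M, K, D → queue [O, M, K, D]
Visit O; enqueue L, C, B → queue [M, K, D, L, C, B]
Visit M; enqueue F → queue [K, D, L, C, B, F]
Visit K; enqueue H → queue [D, L, C, B, F, H]
Visit D → queue [L, C, B, F, H]
Visit L → queue [C, B, F, H]
Visit C; enqueue Q, G, A → queue [B, F, H, Q, G, A]
Visit B; enqueue E → queue [F, H, Q, G, A, E]
Visit F → queue [H, Q, G, A, E]
Visit H; enqueue I → queue [Q, G, A, E, I]
Visit Q → queue [G, A, E, I]
Visit G → queue [A, E, I]
Visit A → queue [E, I]
Visit E → queue [I]
Visit I; enqueue P → queue [P]
Visit P; enqueue J → queue [J]
Visit J → queue []

N, O, M, K, D, L, C, B, F, H, Q, G, A, E, I, P, J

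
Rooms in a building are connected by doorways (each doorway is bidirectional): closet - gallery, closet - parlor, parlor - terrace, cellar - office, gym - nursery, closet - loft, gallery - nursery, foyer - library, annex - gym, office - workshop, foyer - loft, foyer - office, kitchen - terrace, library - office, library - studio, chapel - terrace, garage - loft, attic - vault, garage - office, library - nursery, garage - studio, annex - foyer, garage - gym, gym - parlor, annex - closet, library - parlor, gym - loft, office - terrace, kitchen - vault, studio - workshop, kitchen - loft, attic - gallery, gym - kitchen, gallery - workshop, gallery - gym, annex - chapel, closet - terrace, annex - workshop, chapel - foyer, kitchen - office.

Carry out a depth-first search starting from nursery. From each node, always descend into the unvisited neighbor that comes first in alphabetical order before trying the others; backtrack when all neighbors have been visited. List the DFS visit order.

Visit nursery
nursery → gallery
gallery → attic
attic → vault
vault → kitchen
kitchen → gym
gym → annex
annex → chapel
chapel → foyer
foyer → library
library → office
office → cellar
office → garage
garage → loft
loft → closet
closet → parlor
parlor → terrace
garage → studio
studio → workshop

nursery → gallery → attic → vault → kitchen → gym → annex → chapel → foyer → library → office → cellar → garage → loft → closet → parlor → terrace → studio → workshop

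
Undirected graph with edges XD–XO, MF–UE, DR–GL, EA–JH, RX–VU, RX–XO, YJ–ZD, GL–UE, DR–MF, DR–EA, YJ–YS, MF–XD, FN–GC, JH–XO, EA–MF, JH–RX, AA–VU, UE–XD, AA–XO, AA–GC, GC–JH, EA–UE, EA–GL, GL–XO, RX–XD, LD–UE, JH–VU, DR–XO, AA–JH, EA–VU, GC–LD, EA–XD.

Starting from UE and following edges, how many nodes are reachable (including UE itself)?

BFS from UE visits: UE, EA, GL, LD, MF, XD, DR, JH, VU, XO, GC, RX, AA, FN
Reachable nodes: 14 of 17 total.

14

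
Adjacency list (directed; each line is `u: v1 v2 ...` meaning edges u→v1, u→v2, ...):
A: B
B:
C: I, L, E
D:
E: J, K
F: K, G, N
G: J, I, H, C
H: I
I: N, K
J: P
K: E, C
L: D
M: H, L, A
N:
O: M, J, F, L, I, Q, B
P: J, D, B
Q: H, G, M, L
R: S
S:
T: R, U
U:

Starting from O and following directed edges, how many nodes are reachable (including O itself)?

BFS from O visits: O, Q, M, L, J, I, F, B, H, G, A, D, P, N, K, C, E
Reachable nodes: 17 of 21 total.

17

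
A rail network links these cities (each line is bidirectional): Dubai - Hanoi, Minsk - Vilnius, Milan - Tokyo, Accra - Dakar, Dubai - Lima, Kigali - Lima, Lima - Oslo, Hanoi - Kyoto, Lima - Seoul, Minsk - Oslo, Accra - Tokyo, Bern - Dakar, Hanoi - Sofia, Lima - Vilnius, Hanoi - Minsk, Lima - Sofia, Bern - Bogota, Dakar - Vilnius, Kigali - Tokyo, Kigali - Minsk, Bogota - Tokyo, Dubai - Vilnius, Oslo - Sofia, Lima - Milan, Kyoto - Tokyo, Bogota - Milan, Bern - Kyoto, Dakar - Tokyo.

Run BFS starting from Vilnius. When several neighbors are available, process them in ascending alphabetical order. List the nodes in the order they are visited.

Visit Vilnius; enqueue Dakar, Dubai, Lima, Minsk → queue [Dakar, Dubai, Lima, Minsk]
Visit Dakar; enqueue Accra, Bern, Tokyo → queue [Dubai, Lima, Minsk, Accra, Bern, Tokyo]
Visit Dubai; enqueue Hanoi → queue [Lima, Minsk, Accra, Bern, Tokyo, Hanoi]
Visit Lima; enqueue Kigali, Milan, Oslo, Seoul, Sofia → queue [Minsk, Accra, Bern, Tokyo, Hanoi, Kigali, Milan, Oslo, Seoul, Sofia]
Visit Minsk → queue [Accra, Bern, Tokyo, Hanoi, Kigali, Milan, Oslo, Seoul, Sofia]
Visit Accra → queue [Bern, Tokyo, Hanoi, Kigali, Milan, Oslo, Seoul, Sofia]
Visit Bern; enqueue Bogota, Kyoto → queue [Tokyo, Hanoi, Kigali, Milan, Oslo, Seoul, Sofia, Bogota, Kyoto]
Visit Tokyo → queue [Hanoi, Kigali, Milan, Oslo, Seoul, Sofia, Bogota, Kyoto]
Visit Hanoi → queue [Kigali, Milan, Oslo, Seoul, Sofia, Bogota, Kyoto]
Visit Kigali → queue [Milan, Oslo, Seoul, Sofia, Bogota, Kyoto]
Visit Milan → queue [Oslo, Seoul, Sofia, Bogota, Kyoto]
Visit Oslo → queue [Seoul, Sofia, Bogota, Kyoto]
Visit Seoul → queue [Sofia, Bogota, Kyoto]
Visit Sofia → queue [Bogota, Kyoto]
Visit Bogota → queue [Kyoto]
Visit Kyoto → queue []

Vilnius -> Dakar -> Dubai -> Lima -> Minsk -> Accra -> Bern -> Tokyo -> Hanoi -> Kigali -> Milan -> Oslo -> Seoul -> Sofia -> Bogota -> Kyoto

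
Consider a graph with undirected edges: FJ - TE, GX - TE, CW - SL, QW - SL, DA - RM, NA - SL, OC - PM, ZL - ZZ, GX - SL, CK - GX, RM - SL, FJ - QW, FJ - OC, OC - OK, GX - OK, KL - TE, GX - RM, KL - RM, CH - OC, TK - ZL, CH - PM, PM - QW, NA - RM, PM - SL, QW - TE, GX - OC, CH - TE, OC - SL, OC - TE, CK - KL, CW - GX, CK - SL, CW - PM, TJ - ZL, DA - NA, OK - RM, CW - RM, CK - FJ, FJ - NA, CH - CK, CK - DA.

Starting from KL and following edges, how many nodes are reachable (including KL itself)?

BFS from KL visits: KL, CK, RM, TE, CH, DA, FJ, GX, SL, CW, NA, OK, OC, QW, PM
Reachable nodes: 15 of 19 total.

15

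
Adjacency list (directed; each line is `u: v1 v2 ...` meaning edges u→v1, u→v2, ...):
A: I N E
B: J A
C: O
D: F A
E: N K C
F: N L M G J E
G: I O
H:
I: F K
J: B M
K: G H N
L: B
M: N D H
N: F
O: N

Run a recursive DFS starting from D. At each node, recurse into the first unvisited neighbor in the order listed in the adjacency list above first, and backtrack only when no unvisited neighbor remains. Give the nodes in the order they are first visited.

Visit D
D → F
F → N
F → L
L → B
B → J
J → M
M → H
B → A
A → I
I → K
K → G
G → O
A → E
E → C

D → F → N → L → B → J → M → H → A → I → K → G → O → E → C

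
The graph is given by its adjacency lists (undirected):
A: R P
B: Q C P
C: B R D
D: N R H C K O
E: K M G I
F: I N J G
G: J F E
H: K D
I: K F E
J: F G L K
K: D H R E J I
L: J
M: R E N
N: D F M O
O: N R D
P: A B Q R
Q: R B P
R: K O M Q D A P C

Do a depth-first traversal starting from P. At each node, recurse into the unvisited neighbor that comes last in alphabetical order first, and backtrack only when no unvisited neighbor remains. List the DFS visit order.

Visit P
P → R
R → Q
Q → B
B → C
C → D
D → O
O → N
N → M
M → E
E → K
K → J
J → L
J → G
G → F
F → I
K → H
R → A

P -> R -> Q -> B -> C -> D -> O -> N -> M -> E -> K -> J -> L -> G -> F -> I -> H -> A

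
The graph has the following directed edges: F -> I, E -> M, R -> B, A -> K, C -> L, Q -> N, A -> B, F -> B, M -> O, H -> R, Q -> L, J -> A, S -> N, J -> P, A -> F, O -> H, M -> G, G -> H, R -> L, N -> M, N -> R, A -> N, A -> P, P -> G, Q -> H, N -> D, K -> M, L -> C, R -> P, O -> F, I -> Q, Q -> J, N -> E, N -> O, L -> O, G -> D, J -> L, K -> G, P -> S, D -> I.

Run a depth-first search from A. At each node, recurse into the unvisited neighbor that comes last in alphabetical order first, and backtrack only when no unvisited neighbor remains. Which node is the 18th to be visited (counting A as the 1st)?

Visit A
A → P
P → S
S → N
N → R
R → L
L → O
O → H
O → F
F → I
I → Q
Q → J
F → B
L → C
N → M
M → G
G → D
N → E
A → K

Visit order: A, P, S, N, R, L, O, H, F, I, Q, J, B, C, M, G, D, E, K

E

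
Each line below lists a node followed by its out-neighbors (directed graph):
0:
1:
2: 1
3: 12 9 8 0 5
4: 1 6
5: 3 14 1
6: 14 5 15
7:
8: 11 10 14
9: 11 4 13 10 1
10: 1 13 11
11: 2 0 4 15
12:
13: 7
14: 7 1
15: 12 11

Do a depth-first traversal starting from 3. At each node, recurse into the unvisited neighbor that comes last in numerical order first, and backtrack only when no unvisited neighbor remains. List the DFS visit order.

Visit 3
3 → 12
3 → 9
9 → 13
13 → 7
9 → 11
11 → 15
11 → 4
4 → 6
6 → 14
14 → 1
6 → 5
11 → 2
11 → 0
9 → 10
3 → 8

3 -> 12 -> 9 -> 13 -> 7 -> 11 -> 15 -> 4 -> 6 -> 14 -> 1 -> 5 -> 2 -> 0 -> 10 -> 8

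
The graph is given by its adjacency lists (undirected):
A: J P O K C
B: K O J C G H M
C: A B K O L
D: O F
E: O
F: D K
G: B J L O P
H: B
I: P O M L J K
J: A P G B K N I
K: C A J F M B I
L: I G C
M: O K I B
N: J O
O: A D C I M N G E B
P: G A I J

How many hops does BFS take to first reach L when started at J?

Level 0: J
Level 1: A, B, G, I, K, N, P
Level 2: C, F, H, L, M, O
Level 3: D, E
L first appears at level 2.

2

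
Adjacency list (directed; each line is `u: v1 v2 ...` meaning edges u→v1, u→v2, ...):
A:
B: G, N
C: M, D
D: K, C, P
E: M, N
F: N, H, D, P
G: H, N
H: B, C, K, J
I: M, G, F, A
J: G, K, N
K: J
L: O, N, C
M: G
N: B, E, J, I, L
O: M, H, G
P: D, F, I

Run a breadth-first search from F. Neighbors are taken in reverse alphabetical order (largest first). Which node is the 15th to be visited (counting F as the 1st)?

A

Visit F; enqueue P, N, H, D → queue [P, N, H, D]
Visit P; enqueue I → queue [N, H, D, I]
Visit N; enqueue L, J, E, B → queue [H, D, I, L, J, E, B]
Visit H; enqueue K, C → queue [D, I, L, J, E, B, K, C]
Visit D → queue [I, L, J, E, B, K, C]
Visit I; enqueue M, G, A → queue [L, J, E, B, K, C, M, G, A]
Visit L; enqueue O → queue [J, E, B, K, C, M, G, A, O]
Visit J → queue [E, B, K, C, M, G, A, O]
Visit E → queue [B, K, C, M, G, A, O]
Visit B → queue [K, C, M, G, A, O]
Visit K → queue [C, M, G, A, O]
Visit C → queue [M, G, A, O]
Visit M → queue [G, A, O]
Visit G → queue [A, O]
Visit A → queue [O]
Visit O → queue []

Visit order: F, P, N, H, D, I, L, J, E, B, K, C, M, G, A, O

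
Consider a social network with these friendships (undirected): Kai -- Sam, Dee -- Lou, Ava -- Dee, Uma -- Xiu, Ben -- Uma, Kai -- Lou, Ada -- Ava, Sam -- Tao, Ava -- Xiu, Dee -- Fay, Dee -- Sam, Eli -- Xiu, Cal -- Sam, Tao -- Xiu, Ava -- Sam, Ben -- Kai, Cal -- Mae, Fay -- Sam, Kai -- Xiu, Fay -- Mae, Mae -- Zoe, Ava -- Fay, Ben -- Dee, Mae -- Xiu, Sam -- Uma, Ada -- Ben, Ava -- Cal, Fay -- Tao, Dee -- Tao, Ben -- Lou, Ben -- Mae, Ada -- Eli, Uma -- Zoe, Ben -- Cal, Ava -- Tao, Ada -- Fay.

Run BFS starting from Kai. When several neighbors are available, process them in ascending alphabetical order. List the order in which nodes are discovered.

Kai -> Ben -> Lou -> Sam -> Xiu -> Ada -> Cal -> Dee -> Mae -> Uma -> Ava -> Fay -> Tao -> Eli -> Zoe

Visit Kai; enqueue Ben, Lou, Sam, Xiu → queue [Ben, Lou, Sam, Xiu]
Visit Ben; enqueue Ada, Cal, Dee, Mae, Uma → queue [Lou, Sam, Xiu, Ada, Cal, Dee, Mae, Uma]
Visit Lou → queue [Sam, Xiu, Ada, Cal, Dee, Mae, Uma]
Visit Sam; enqueue Ava, Fay, Tao → queue [Xiu, Ada, Cal, Dee, Mae, Uma, Ava, Fay, Tao]
Visit Xiu; enqueue Eli → queue [Ada, Cal, Dee, Mae, Uma, Ava, Fay, Tao, Eli]
Visit Ada → queue [Cal, Dee, Mae, Uma, Ava, Fay, Tao, Eli]
Visit Cal → queue [Dee, Mae, Uma, Ava, Fay, Tao, Eli]
Visit Dee → queue [Mae, Uma, Ava, Fay, Tao, Eli]
Visit Mae; enqueue Zoe → queue [Uma, Ava, Fay, Tao, Eli, Zoe]
Visit Uma → queue [Ava, Fay, Tao, Eli, Zoe]
Visit Ava → queue [Fay, Tao, Eli, Zoe]
Visit Fay → queue [Tao, Eli, Zoe]
Visit Tao → queue [Eli, Zoe]
Visit Eli → queue [Zoe]
Visit Zoe → queue []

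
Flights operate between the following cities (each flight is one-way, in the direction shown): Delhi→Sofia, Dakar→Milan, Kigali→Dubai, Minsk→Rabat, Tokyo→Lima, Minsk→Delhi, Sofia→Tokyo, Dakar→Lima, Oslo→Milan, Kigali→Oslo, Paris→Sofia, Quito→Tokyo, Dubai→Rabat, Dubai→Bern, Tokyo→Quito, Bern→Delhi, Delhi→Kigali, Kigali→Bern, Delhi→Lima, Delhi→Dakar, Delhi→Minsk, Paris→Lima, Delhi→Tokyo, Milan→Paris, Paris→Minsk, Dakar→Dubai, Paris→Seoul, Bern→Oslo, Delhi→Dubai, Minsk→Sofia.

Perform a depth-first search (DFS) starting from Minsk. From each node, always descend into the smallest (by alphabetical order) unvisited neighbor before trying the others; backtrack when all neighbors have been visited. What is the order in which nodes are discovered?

Visit Minsk
Minsk → Delhi
Delhi → Dakar
Dakar → Dubai
Dubai → Bern
Bern → Oslo
Oslo → Milan
Milan → Paris
Paris → Lima
Paris → Seoul
Paris → Sofia
Sofia → Tokyo
Tokyo → Quito
Dubai → Rabat
Delhi → Kigali

Minsk → Delhi → Dakar → Dubai → Bern → Oslo → Milan → Paris → Lima → Seoul → Sofia → Tokyo → Quito → Rabat → Kigali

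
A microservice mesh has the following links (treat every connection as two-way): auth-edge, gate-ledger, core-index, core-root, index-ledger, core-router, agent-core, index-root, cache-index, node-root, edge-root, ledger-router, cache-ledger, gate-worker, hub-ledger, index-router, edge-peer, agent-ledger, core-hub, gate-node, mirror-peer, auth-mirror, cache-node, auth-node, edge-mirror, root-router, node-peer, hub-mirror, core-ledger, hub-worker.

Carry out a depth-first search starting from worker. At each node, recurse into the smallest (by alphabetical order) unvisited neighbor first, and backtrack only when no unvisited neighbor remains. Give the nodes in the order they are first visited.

Visit worker
worker → gate
gate → ledger
ledger → agent
agent → core
core → hub
hub → mirror
mirror → auth
auth → edge
edge → peer
peer → node
node → cache
cache → index
index → root
root → router

worker, gate, ledger, agent, core, hub, mirror, auth, edge, peer, node, cache, index, root, router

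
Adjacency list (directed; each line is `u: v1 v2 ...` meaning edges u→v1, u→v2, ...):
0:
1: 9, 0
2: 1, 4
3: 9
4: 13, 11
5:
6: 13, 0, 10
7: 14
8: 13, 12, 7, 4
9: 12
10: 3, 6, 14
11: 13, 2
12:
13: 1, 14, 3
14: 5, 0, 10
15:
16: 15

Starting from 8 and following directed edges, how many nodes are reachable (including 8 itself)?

BFS from 8 visits: 8, 13, 12, 7, 4, 1, 14, 3, 11, 9, 0, 5, 10, 2, 6
Reachable nodes: 15 of 17 total.

15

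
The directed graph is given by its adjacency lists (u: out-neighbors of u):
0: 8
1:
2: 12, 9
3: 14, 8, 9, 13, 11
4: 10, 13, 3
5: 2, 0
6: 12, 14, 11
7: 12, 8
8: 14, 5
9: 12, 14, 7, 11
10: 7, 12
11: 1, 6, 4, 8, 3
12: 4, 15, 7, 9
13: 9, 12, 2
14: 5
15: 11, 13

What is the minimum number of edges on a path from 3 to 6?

Level 0: 3
Level 1: 8, 9, 11, 13, 14
Level 2: 1, 2, 4, 5, 6, 7, 12
Level 3: 0, 10, 15
6 first appears at level 2.

2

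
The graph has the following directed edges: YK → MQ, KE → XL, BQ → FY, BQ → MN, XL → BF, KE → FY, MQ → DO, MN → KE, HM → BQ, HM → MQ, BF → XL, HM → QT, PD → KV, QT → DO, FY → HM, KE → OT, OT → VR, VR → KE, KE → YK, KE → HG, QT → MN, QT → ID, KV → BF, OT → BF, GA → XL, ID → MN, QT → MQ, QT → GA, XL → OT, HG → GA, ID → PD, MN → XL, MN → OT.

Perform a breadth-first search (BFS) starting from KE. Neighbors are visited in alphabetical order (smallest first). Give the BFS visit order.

KE, FY, HG, OT, XL, YK, HM, GA, BF, VR, MQ, BQ, QT, DO, MN, ID, PD, KV

Visit KE; enqueue FY, HG, OT, XL, YK → queue [FY, HG, OT, XL, YK]
Visit FY; enqueue HM → queue [HG, OT, XL, YK, HM]
Visit HG; enqueue GA → queue [OT, XL, YK, HM, GA]
Visit OT; enqueue BF, VR → queue [XL, YK, HM, GA, BF, VR]
Visit XL → queue [YK, HM, GA, BF, VR]
Visit YK; enqueue MQ → queue [HM, GA, BF, VR, MQ]
Visit HM; enqueue BQ, QT → queue [GA, BF, VR, MQ, BQ, QT]
Visit GA → queue [BF, VR, MQ, BQ, QT]
Visit BF → queue [VR, MQ, BQ, QT]
Visit VR → queue [MQ, BQ, QT]
Visit MQ; enqueue DO → queue [BQ, QT, DO]
Visit BQ; enqueue MN → queue [QT, DO, MN]
Visit QT; enqueue ID → queue [DO, MN, ID]
Visit DO → queue [MN, ID]
Visit MN → queue [ID]
Visit ID; enqueue PD → queue [PD]
Visit PD; enqueue KV → queue [KV]
Visit KV → queue []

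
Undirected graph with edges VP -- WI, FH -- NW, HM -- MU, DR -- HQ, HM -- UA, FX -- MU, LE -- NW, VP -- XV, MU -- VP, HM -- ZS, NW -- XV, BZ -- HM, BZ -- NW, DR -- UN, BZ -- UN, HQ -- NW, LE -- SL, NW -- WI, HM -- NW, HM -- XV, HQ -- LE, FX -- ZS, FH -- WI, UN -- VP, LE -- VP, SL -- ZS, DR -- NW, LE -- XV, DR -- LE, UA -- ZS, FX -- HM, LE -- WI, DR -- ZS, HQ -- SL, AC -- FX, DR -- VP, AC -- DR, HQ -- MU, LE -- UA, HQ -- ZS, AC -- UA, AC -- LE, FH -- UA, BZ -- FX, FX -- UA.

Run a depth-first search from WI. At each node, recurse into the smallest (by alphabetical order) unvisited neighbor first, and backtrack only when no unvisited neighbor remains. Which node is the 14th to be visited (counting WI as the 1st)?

VP

Visit WI
WI → FH
FH → NW
NW → BZ
BZ → FX
FX → AC
AC → DR
DR → HQ
HQ → LE
LE → SL
SL → ZS
ZS → HM
HM → MU
MU → VP
VP → UN
VP → XV
HM → UA

Visit order: WI, FH, NW, BZ, FX, AC, DR, HQ, LE, SL, ZS, HM, MU, VP, UN, XV, UA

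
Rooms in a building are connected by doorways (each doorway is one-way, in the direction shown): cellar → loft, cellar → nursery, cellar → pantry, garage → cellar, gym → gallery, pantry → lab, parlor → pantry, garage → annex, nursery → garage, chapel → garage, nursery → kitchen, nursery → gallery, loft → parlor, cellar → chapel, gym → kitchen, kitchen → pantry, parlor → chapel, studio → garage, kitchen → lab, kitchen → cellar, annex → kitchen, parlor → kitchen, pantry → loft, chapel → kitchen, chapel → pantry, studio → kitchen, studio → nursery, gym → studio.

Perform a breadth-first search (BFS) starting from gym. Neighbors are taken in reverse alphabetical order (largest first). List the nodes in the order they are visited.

gym, studio, kitchen, gallery, nursery, garage, pantry, lab, cellar, annex, loft, chapel, parlor

Visit gym; enqueue studio, kitchen, gallery → queue [studio, kitchen, gallery]
Visit studio; enqueue nursery, garage → queue [kitchen, gallery, nursery, garage]
Visit kitchen; enqueue pantry, lab, cellar → queue [gallery, nursery, garage, pantry, lab, cellar]
Visit gallery → queue [nursery, garage, pantry, lab, cellar]
Visit nursery → queue [garage, pantry, lab, cellar]
Visit garage; enqueue annex → queue [pantry, lab, cellar, annex]
Visit pantry; enqueue loft → queue [lab, cellar, annex, loft]
Visit lab → queue [cellar, annex, loft]
Visit cellar; enqueue chapel → queue [annex, loft, chapel]
Visit annex → queue [loft, chapel]
Visit loft; enqueue parlor → queue [chapel, parlor]
Visit chapel → queue [parlor]
Visit parlor → queue []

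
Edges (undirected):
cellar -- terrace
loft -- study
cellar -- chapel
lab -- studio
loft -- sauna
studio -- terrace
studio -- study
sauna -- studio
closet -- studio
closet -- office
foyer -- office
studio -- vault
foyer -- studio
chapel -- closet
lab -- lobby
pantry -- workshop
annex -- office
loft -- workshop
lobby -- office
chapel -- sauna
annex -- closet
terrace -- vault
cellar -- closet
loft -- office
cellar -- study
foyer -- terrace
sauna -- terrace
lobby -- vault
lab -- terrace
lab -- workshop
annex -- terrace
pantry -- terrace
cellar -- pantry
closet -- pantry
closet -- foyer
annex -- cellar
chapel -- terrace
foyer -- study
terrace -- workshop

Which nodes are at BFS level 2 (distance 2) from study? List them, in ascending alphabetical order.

Level 0: study
Level 1: cellar, foyer, loft, studio
Level 2: annex, chapel, closet, lab, office, pantry, sauna, terrace, vault, workshop
Level 3: lobby

annex, chapel, closet, lab, office, pantry, sauna, terrace, vault, workshop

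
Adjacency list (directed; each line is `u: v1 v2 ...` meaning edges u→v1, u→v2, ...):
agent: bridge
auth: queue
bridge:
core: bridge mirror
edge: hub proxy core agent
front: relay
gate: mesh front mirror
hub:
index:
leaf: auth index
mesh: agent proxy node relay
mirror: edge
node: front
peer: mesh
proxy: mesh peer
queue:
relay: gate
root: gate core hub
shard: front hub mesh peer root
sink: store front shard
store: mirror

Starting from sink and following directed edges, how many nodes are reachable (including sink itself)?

17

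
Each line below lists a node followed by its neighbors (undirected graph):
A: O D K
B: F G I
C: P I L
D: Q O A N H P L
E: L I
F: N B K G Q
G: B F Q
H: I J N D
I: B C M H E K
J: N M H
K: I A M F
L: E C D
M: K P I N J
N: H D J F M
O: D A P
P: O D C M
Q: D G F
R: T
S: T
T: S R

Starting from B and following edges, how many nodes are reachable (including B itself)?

BFS from B visits: B, F, G, I, K, N, Q, C, E, H, M, A, D, J, L, P, O
Reachable nodes: 17 of 20 total.

17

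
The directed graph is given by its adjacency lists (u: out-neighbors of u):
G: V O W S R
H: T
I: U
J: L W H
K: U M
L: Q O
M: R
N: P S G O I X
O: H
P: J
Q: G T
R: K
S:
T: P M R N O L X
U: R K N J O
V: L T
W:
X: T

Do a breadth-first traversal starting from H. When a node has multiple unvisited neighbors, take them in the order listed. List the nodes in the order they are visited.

Visit H; enqueue T → queue [T]
Visit T; enqueue P, M, R, N, O, L, X → queue [P, M, R, N, O, L, X]
Visit P; enqueue J → queue [M, R, N, O, L, X, J]
Visit M → queue [R, N, O, L, X, J]
Visit R; enqueue K → queue [N, O, L, X, J, K]
Visit N; enqueue S, G, I → queue [O, L, X, J, K, S, G, I]
Visit O → queue [L, X, J, K, S, G, I]
Visit L; enqueue Q → queue [X, J, K, S, G, I, Q]
Visit X → queue [J, K, S, G, I, Q]
Visit J; enqueue W → queue [K, S, G, I, Q, W]
Visit K; enqueue U → queue [S, G, I, Q, W, U]
Visit S → queue [G, I, Q, W, U]
Visit G; enqueue V → queue [I, Q, W, U, V]
Visit I → queue [Q, W, U, V]
Visit Q → queue [W, U, V]
Visit W → queue [U, V]
Visit U → queue [V]
Visit V → queue []

H T P M R N O L X J K S G I Q W U V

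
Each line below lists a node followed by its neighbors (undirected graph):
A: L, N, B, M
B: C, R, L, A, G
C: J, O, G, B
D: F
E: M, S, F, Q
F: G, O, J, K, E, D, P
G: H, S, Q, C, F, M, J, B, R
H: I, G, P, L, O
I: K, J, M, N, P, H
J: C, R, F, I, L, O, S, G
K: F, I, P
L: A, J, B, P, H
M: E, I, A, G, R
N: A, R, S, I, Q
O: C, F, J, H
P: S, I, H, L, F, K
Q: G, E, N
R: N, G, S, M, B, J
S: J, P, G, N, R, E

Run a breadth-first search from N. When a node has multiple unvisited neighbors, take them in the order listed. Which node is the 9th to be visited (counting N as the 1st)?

M

Visit N; enqueue A, R, S, I, Q → queue [A, R, S, I, Q]
Visit A; enqueue L, B, M → queue [R, S, I, Q, L, B, M]
Visit R; enqueue G, J → queue [S, I, Q, L, B, M, G, J]
Visit S; enqueue P, E → queue [I, Q, L, B, M, G, J, P, E]
Visit I; enqueue K, H → queue [Q, L, B, M, G, J, P, E, K, H]
Visit Q → queue [L, B, M, G, J, P, E, K, H]
Visit L → queue [B, M, G, J, P, E, K, H]
Visit B; enqueue C → queue [M, G, J, P, E, K, H, C]
Visit M → queue [G, J, P, E, K, H, C]
Visit G; enqueue F → queue [J, P, E, K, H, C, F]
Visit J; enqueue O → queue [P, E, K, H, C, F, O]
Visit P → queue [E, K, H, C, F, O]
Visit E → queue [K, H, C, F, O]
Visit K → queue [H, C, F, O]
Visit H → queue [C, F, O]
Visit C → queue [F, O]
Visit F; enqueue D → queue [O, D]
Visit O → queue [D]
Visit D → queue []

Visit order: N, A, R, S, I, Q, L, B, M, G, J, P, E, K, H, C, F, O, D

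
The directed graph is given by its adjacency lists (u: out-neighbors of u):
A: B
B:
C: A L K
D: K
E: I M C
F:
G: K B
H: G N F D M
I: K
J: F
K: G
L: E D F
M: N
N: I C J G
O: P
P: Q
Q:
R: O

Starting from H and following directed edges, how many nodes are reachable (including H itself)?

14

BFS from H visits: H, D, F, G, M, N, K, B, C, I, J, A, L, E
Reachable nodes: 14 of 18 total.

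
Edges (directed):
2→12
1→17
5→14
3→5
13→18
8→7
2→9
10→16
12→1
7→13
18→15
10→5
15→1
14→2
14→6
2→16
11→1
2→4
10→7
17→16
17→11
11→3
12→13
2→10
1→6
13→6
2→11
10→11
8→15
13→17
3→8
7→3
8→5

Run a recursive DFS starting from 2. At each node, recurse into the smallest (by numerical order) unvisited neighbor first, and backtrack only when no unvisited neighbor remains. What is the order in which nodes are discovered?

2 → 4 → 9 → 10 → 5 → 14 → 6 → 7 → 3 → 8 → 15 → 1 → 17 → 11 → 16 → 13 → 18 → 12

Visit 2
2 → 4
2 → 9
2 → 10
10 → 5
5 → 14
14 → 6
10 → 7
7 → 3
3 → 8
8 → 15
15 → 1
1 → 17
17 → 11
17 → 16
7 → 13
13 → 18
2 → 12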